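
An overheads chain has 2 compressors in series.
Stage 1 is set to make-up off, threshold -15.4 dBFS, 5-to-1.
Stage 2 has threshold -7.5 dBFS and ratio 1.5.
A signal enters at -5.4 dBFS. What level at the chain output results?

Stage 1: 10 dB above -15.4 dBFS, reduced 5:1 to 2 dB above → -13.4 dBFS.
Stage 2: -13.4 dBFS is at or below the -7.5 dBFS threshold — no compression; output -13.4 dBFS.

-13.4 dBFS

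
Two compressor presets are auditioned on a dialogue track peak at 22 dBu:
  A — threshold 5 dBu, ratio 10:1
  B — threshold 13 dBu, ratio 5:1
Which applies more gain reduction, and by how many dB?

A, by 8.1 dB

A: 17 dB over, compressed to 1.7 dB over, so 15.3 dB of GR.
B: 9 dB over, compressed to 1.8 dB over, so 7.2 dB of GR.
Difference: 8.1 dB in favour of A.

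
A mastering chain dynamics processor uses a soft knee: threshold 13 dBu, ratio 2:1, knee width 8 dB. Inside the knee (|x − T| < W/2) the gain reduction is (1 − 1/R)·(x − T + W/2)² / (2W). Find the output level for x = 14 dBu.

13.21875 dBu

x − T + W/2 = 14 − 13 + 4 = 5.
GR = (1 − 1/2) × 5² / 16 = 0.5 × 25 / 16 = 0.78125 dB.
Output = 14 − 0.78125 = 13.21875 dBu.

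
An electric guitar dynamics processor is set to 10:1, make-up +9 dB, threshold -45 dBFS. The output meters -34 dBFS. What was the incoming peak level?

-25 dBFS

Remove make-up: -34 − 9 = -43 dBFS.
The compressed level sits -43 − (-45) = 2 dB over threshold.
Before 10:1 compression the overshoot was 2 × 10 = 20 dB, so input = -45 + 20 = -25 dBFS.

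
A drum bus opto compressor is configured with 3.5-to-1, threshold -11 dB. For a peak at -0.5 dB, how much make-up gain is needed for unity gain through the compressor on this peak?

Without make-up, output = threshold + overshoot/3.5 = -11 + 3 = -8 dB.
Gap to target: 7.5 dB.

7.5 dB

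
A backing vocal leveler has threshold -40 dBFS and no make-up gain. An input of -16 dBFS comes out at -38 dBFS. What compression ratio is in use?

Input overshoot = -16 − (-40) = 24 dB; output overshoot = -38 − (-40) = 2 dB.
Ratio = 24 / 2 = 12.

12:1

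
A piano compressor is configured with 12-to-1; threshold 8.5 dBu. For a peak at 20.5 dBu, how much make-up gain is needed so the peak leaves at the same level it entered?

The peak compresses to 8.5 + 12/12 = 9.5 dBu.
To reach 20.5 dBu requires 20.5 − 9.5 = 11 dB of make-up.

11 dB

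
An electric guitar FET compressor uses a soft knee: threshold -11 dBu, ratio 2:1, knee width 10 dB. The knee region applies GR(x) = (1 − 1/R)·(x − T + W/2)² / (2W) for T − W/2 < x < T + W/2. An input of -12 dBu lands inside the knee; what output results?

-12.4 dBu

x − T + W/2 = -12 − (-11) + 5 = 4.
GR = (1 − 1/2) × 4² / 20 = 0.5 × 16 / 20 = 0.4 dB.
Output = -12 − 0.4 = -12.4 dBu.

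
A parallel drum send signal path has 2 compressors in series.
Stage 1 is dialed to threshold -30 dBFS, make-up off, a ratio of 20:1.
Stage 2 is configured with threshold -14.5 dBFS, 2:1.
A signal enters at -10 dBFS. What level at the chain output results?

Stage 1: overshoot 20 dB → 20/20 = 1 dB → -29 dBFS.
Stage 2: -29 dBFS is at or below the -14.5 dBFS threshold — no compression; output -29 dBFS.

-29 dBFS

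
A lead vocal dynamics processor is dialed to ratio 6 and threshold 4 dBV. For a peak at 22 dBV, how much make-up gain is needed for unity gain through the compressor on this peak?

15 dB

The peak compresses to 4 + 18/6 = 7 dBV.
To reach 22 dBV requires 22 − 7 = 15 dB of make-up.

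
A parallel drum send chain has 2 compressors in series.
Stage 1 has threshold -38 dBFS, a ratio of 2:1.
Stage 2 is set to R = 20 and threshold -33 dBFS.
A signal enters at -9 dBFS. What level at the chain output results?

Stage 1: 29 dB above -38 dBFS, reduced 2:1 to 14.5 dB above → -23.5 dBFS.
Stage 2: -23.5 dBFS is 9.5 dB over -33 dBFS; at 20:1 that becomes 0.475 dB over, giving -32.525 dBFS.

-32.525 dBFS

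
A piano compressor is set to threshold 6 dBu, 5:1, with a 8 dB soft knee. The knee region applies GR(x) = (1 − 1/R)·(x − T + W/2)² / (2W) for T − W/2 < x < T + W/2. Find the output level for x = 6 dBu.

x − T + W/2 = 6 − 6 + 4 = 4.
GR = (1 − 1/5) × 4² / 16 = 0.8 × 16 / 16 = 0.8 dB.
Output = 6 − 0.8 = 5.2 dBu.

5.2 dBu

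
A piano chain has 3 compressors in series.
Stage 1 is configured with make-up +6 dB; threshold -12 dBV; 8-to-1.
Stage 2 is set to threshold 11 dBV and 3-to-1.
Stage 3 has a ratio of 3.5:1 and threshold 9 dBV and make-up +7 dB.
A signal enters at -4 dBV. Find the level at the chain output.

Stage 1: -4 dBV is 8 dB over -12 dBV; at 8:1 that becomes 1 dB over, giving -11 dBV; +6 dB make-up → -5 dBV.
Stage 2: below threshold (-5 ≤ 11); passes unchanged; output -5 dBV.
Stage 3: -5 dBV is at or below the 9 dBV threshold — no compression; make-up brings it to 2 dBV.

2 dBV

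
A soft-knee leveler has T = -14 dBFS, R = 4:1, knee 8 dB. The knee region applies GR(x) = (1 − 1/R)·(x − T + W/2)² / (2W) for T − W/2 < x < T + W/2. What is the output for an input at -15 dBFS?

x − T + W/2 = -15 − (-14) + 4 = 3.
GR = (1 − 1/4) × 3² / 16 = 0.75 × 9 / 16 = 0.421875 dB.
Output = -15 − 0.421875 = -15.421875 dBFS.

-15.421875 dBFS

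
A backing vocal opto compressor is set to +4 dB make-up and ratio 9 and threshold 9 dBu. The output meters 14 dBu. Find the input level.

18 dBu

Before make-up, the level was 14 − 4 = 10 dBu.
That's 1 dB above the 9 dBu threshold.
Undo the ratio: input overshoot = 1 × 9 = 9 dB, giving input = 18 dBu.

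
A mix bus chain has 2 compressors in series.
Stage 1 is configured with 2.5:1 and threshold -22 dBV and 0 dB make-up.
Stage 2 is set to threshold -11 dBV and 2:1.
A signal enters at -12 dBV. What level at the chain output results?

Stage 1: -12 dBV is 10 dB over -22 dBV; at 2.5:1 that becomes 4 dB over, giving -18 dBV.
Stage 2: -18 dBV ≤ -11 dBV, so stage 2 doesn't engage; output -18 dBV.

-18 dBV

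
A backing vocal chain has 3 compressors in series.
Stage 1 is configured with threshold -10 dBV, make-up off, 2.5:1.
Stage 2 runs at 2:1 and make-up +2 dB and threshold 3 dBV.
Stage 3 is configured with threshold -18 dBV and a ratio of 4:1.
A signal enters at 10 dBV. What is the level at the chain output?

-13.5 dBV

Stage 1: overshoot 20 dB → 20/2.5 = 8 dB → -2 dBV.
Stage 2: -2 dBV ≤ 3 dBV, so stage 2 doesn't engage; make-up brings it to 0 dBV.
Stage 3: 0 dBV is 18 dB over -18 dBV; at 4:1 that becomes 4.5 dB over, giving -13.5 dBV.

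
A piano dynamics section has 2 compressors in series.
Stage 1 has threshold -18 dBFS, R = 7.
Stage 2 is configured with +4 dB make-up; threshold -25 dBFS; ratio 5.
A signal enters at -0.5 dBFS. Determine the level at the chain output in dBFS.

Stage 1: -0.5 dBFS is 17.5 dB over -18 dBFS; at 7:1 that becomes 2.5 dB over, giving -15.5 dBFS.
Stage 2: 9.5 dB above -25 dBFS, reduced 5:1 to 1.9 dB above → -23.1 dBFS; +4 dB make-up → -19.1 dBFS.

-19.1 dBFS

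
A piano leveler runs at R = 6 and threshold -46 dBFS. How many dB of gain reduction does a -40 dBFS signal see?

Overshoot = -40 − (-46) = 6 dB.
After 6:1 compression the overshoot becomes 6/6 = 1 dB.
GR = overshoot in − overshoot out = 6 − 1 = 5 dB.

5 dB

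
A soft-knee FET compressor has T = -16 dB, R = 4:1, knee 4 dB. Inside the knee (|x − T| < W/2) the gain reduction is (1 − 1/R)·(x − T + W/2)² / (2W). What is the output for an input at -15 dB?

x − T + W/2 = -15 − (-16) + 2 = 3.
GR = (1 − 1/4) × 3² / 8 = 0.75 × 9 / 8 = 0.84375 dB.
Output = -15 − 0.84375 = -15.84375 dB.

-15.84375 dB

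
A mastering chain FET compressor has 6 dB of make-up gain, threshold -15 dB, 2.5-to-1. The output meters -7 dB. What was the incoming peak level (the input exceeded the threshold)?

-10 dB

Stripping the +6 dB make-up gives -13 dB at the gain stage.
That's 2 dB above the -15 dB threshold.
Undo the ratio: input overshoot = 2 × 2.5 = 5 dB, giving input = -10 dB.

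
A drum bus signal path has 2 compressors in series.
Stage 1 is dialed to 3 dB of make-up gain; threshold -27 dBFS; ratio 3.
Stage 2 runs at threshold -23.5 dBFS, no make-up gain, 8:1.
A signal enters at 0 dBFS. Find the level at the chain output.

-22.4375 dBFS

Stage 1: overshoot 27 dB → 27/3 = 9 dB → -18 dBFS; +3 dB make-up → -15 dBFS.
Stage 2: 8.5 dB above -23.5 dBFS, reduced 8:1 to 1.0625 dB above → -22.4375 dBFS.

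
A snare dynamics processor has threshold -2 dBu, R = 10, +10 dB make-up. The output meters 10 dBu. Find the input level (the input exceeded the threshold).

Stripping the +10 dB make-up gives 0 dBu at the gain stage.
Post-compression overshoot = 0 − (-2) = 2 dB.
Before 10:1 compression the overshoot was 2 × 10 = 20 dB, so input = -2 + 20 = 18 dBu.

18 dBu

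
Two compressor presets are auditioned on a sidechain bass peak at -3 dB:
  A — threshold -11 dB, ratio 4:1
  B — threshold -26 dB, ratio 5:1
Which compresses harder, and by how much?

B, by 12.4 dB

A: 8 dB over, compressed to 2 dB over, so 6 dB of GR.
B: 23 dB over, compressed to 4.6 dB over, so 18.4 dB of GR.
Difference: 12.4 dB in favour of B.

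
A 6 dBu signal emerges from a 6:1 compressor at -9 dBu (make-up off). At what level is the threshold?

-12 dBu

Let T be the threshold. Output overshoot = (input overshoot)/R, so -9 − T = (6 − T)/6.
6·(-9 − T) = 6 − T → 5·T = -54 − 6 = -60.
T = -60/5 = -12 dBu.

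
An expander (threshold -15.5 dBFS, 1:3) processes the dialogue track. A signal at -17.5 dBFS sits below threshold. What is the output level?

-21.5 dBFS

Below threshold, a 1:3 expander applies gain = (3−1)×(T − x) of attenuation.
(3−1) × 2 = 4 dB, so output = -17.5 − 4 = -21.5 dBFS.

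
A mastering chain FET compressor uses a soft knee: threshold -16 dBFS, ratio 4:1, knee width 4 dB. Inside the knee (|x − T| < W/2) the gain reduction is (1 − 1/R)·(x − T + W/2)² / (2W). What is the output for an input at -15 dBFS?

x − T + W/2 = -15 − (-16) + 2 = 3.
GR = (1 − 1/4) × 3² / 8 = 0.75 × 9 / 8 = 0.84375 dB.
Output = -15 − 0.84375 = -15.84375 dBFS.

-15.84375 dBFS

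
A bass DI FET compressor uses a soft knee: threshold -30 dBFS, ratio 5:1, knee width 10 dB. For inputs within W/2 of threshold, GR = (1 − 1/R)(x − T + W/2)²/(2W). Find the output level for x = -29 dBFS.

-30.44 dBFS

x − T + W/2 = -29 − (-30) + 5 = 6.
GR = (1 − 1/5) × 6² / 20 = 0.8 × 36 / 20 = 1.44 dB.
Output = -29 − 1.44 = -30.44 dBFS.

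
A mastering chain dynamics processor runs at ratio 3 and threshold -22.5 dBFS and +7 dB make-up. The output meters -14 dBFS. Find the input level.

Remove make-up: -14 − 7 = -21 dBFS.
Post-compression overshoot = -21 − (-22.5) = 1.5 dB.
Before 3:1 compression the overshoot was 1.5 × 3 = 4.5 dB, so input = -22.5 + 4.5 = -18 dBFS.

-18 dBFS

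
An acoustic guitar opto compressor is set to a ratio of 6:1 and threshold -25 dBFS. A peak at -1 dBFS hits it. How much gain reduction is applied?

The signal is 24 dB above threshold.
After 6:1 compression the overshoot becomes 24/6 = 4 dB.
So the signal is attenuated by 24 − 4 = 20 dB.

20 dB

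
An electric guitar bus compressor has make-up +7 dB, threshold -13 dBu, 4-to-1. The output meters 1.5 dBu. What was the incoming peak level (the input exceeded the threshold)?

17 dBu

Stripping the +7 dB make-up gives -5.5 dBu at the gain stage.
The compressed level sits -5.5 − (-13) = 7.5 dB over threshold.
Before 4:1 compression the overshoot was 7.5 × 4 = 30 dB, so input = -13 + 30 = 17 dBu.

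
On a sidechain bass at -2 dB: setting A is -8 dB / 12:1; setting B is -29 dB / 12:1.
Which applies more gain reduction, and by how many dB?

A: overshoot 6 dB → output overshoot 0.5 dB → GR 5.5 dB.
B: overshoot 27 dB → output overshoot 2.25 dB → GR 24.75 dB.
B reduces 19.25 dB more.

B, by 19.25 dB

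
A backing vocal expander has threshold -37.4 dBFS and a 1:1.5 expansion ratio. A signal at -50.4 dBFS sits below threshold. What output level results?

Undershoot = (-37.4) − (-50.4) = 13 dB.
At 1:1.5, that expands to 19.5 dB under threshold.
Output = -37.4 − 19.5 = -56.9 dBFS.

-56.9 dBFS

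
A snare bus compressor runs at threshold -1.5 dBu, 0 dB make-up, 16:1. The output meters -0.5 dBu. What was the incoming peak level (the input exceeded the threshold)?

That's 1 dB above the -1.5 dBu threshold.
Before 16:1 compression the overshoot was 1 × 16 = 16 dB, so input = -1.5 + 16 = 14.5 dBu.

14.5 dBu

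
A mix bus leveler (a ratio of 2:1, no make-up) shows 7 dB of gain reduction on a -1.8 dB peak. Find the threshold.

-15.8 dB

Gain reduction = -1.8 − (-8.8) = 7 dB; output overshoot = GR / (R − 1) = 7 / 1 = 7 dB.
Threshold = output − output overshoot = -8.8 − 7 = -15.8 dB.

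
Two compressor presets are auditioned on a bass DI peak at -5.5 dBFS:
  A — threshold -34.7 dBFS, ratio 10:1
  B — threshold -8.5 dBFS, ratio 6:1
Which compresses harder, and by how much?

A, by 23.78 dB

A: 29.2 dB over, compressed to 2.92 dB over, so 26.28 dB of GR.
B: 3 dB over, compressed to 0.5 dB over, so 2.5 dB of GR.
A reduces 23.78 dB more.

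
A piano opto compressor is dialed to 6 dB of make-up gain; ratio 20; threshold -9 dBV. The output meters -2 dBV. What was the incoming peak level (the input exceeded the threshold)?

Before make-up, the level was -2 − 6 = -8 dBV.
Post-compression overshoot = -8 − (-9) = 1 dB.
Input overshoot = R × output overshoot = 20 dB → input = -9 + 20 = 11 dBV.

11 dBV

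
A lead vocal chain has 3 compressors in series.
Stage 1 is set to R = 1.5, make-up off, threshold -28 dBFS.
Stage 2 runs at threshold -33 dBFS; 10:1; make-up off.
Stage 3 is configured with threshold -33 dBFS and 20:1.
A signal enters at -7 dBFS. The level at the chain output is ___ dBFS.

Stage 1: overshoot 21 dB → 21/1.5 = 14 dB → -14 dBFS.
Stage 2: -14 dBFS is 19 dB over -33 dBFS; at 10:1 that becomes 1.9 dB over, giving -31.1 dBFS.
Stage 3: 1.9 dB above -33 dBFS, reduced 20:1 to 0.095 dB above → -32.905 dBFS.

-32.905 dBFS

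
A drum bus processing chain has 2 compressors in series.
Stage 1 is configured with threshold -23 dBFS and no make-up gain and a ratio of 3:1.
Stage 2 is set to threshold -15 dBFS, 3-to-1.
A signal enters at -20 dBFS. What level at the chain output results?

Stage 1: -20 dBFS is 3 dB over -23 dBFS; at 3:1 that becomes 1 dB over, giving -22 dBFS.
Stage 2: -22 dBFS ≤ -15 dBFS, so stage 2 doesn't engage; output -22 dBFS.

-22 dBFS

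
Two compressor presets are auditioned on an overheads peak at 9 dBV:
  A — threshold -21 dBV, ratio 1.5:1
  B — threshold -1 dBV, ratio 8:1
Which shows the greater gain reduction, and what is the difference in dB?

A, by 1.25 dB

A: overshoot 30 dB → output overshoot 20 dB → GR 10 dB.
B: overshoot 10 dB → output overshoot 1.25 dB → GR 8.75 dB.
A applies 1.25 dB more gain reduction.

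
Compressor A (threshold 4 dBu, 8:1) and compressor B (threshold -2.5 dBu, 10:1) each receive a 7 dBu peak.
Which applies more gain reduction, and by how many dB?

A: GR = 3 − 3/8 = 2.625 dB.
B: GR = 9.5 − 9.5/10 = 8.55 dB.
B applies 5.925 dB more gain reduction.

B, by 5.925 dB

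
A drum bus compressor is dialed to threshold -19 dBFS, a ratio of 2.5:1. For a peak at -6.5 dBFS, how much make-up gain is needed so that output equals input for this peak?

7.5 dB

Without make-up, output = threshold + overshoot/2.5 = -19 + 5 = -14 dBFS.
Gap to target: 7.5 dB.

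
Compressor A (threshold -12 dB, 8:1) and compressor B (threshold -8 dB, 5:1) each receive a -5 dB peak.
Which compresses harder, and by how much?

A, by 3.725 dB

A: overshoot 7 dB → output overshoot 0.875 dB → GR 6.125 dB.
B: overshoot 3 dB → output overshoot 0.6 dB → GR 2.4 dB.
Difference: 3.725 dB in favour of A.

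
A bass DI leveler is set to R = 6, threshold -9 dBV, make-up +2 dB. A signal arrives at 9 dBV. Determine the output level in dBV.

-4 dBV

The input is 18 dB above the -9 dBV threshold.
At 6:1 the overshoot is divided by 6, leaving 3 dB above threshold.
Output = -9 + 3 = -6 dBV; make-up adds 2 dB, giving -4 dBV.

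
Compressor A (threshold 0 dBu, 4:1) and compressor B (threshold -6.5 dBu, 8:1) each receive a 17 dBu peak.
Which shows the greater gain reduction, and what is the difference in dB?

A: GR = 17 − 17/4 = 12.75 dB.
B: GR = 23.5 − 23.5/8 = 20.5625 dB.
B applies 7.8125 dB more gain reduction.

B, by 7.8125 dB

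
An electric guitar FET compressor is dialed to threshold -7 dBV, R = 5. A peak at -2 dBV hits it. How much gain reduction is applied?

-2 dBV exceeds the threshold by 5 dB.
At 5:1, output sits 5/5 = 1 dB above threshold.
Gain reduction = 5 − 1 = 4 dB.

4 dB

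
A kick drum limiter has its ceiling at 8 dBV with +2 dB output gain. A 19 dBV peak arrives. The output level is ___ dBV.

At ∞:1, everything above 8 dBV is held at the ceiling.
Output gain then adds 2 dB: 8 + 2 = 10 dBV.

10 dBV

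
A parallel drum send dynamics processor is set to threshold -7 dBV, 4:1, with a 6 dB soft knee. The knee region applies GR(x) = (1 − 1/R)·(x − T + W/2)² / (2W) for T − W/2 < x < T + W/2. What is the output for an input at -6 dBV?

x − T + W/2 = -6 − (-7) + 3 = 4.
GR = (1 − 1/4) × 4² / 12 = 0.75 × 16 / 12 = 1 dB.
Output = -6 − 1 = -7 dBV.

-7 dBV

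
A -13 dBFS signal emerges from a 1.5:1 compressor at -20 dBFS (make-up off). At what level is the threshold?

-34 dBFS

Let T be the threshold. Output overshoot = (input overshoot)/R, so -20 − T = (-13 − T)/1.5.
1.5·(-20 − T) = -13 − T → 0.5·T = -30 − (-13) = -17.
T = -17/0.5 = -34 dBFS.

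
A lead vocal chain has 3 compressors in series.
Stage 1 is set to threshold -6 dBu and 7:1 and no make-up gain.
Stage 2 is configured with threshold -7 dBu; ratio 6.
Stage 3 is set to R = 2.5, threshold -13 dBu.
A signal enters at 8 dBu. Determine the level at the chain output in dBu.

Stage 1: 8 dBu is 14 dB over -6 dBu; at 7:1 that becomes 2 dB over, giving -4 dBu.
Stage 2: 3 dB above -7 dBu, reduced 6:1 to 0.5 dB above → -6.5 dBu.
Stage 3: 6.5 dB above -13 dBu, reduced 2.5:1 to 2.6 dB above → -10.4 dBu.

-10.4 dBu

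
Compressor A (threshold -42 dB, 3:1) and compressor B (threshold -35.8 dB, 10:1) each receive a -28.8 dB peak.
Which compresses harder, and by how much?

A: overshoot 13.2 dB → output overshoot 4.4 dB → GR 8.8 dB.
B: overshoot 7 dB → output overshoot 0.7 dB → GR 6.3 dB.
Difference: 2.5 dB in favour of A.

A, by 2.5 dB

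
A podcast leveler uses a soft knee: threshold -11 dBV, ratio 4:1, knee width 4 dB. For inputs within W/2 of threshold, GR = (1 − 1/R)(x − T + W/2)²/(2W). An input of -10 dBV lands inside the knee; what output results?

-10.84375 dBV

x − T + W/2 = -10 − (-11) + 2 = 3.
GR = (1 − 1/4) × 3² / 8 = 0.75 × 9 / 8 = 0.84375 dB.
Output = -10 − 0.84375 = -10.84375 dBV.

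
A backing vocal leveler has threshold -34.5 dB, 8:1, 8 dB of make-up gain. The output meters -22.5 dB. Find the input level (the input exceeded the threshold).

Stripping the +8 dB make-up gives -30.5 dB at the gain stage.
The compressed level sits -30.5 − (-34.5) = 4 dB over threshold.
Input overshoot = R × output overshoot = 32 dB → input = -34.5 + 32 = -2.5 dB.

-2.5 dB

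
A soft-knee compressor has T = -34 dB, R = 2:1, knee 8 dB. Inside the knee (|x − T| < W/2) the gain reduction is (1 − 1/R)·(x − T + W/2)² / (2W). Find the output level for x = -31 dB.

x − T + W/2 = -31 − (-34) + 4 = 7.
GR = (1 − 1/2) × 7² / 16 = 0.5 × 49 / 16 = 1.53125 dB.
Output = -31 − 1.53125 = -32.53125 dB.

-32.53125 dB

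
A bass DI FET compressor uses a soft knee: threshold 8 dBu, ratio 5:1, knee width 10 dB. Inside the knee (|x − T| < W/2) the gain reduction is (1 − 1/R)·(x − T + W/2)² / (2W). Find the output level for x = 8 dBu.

x − T + W/2 = 8 − 8 + 5 = 5.
GR = (1 − 1/5) × 5² / 20 = 0.8 × 25 / 20 = 1 dB.
Output = 8 − 1 = 7 dBu.

7 dBu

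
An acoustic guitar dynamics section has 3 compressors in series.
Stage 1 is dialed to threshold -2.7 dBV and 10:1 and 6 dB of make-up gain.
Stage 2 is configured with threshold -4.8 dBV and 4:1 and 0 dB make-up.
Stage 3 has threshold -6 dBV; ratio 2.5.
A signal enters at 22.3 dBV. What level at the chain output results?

-4.46 dBV

Stage 1: overshoot 25 dB → 25/10 = 2.5 dB → -0.2 dBV; +6 dB make-up → 5.8 dBV.
Stage 2: 10.6 dB above -4.8 dBV, reduced 4:1 to 2.65 dB above → -2.15 dBV.
Stage 3: overshoot 3.85 dB → 3.85/2.5 = 1.54 dB → -4.46 dBV.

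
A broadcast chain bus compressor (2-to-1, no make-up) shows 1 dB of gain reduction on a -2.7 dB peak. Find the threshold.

Let T be the threshold. Output overshoot = (input overshoot)/R, so -3.7 − T = (-2.7 − T)/2.
2·(-3.7 − T) = -2.7 − T → 1·T = -7.4 − (-2.7) = -4.7.
T = -4.7/1 = -4.7 dB.

-4.7 dB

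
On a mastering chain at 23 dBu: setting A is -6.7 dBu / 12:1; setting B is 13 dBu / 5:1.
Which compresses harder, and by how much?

A, by 19.225 dB

A: overshoot 29.7 dB → output overshoot 2.475 dB → GR 27.225 dB.
B: overshoot 10 dB → output overshoot 2 dB → GR 8 dB.
A reduces 19.225 dB more.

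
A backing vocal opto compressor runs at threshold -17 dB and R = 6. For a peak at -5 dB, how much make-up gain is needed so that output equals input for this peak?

10 dB

Overshoot 12 dB → 12/6 = 2 dB after compression, so the compressed level is -17 + 2 = -15 dB.
Make-up = target − compressed = -5 − (-15) = 10 dB.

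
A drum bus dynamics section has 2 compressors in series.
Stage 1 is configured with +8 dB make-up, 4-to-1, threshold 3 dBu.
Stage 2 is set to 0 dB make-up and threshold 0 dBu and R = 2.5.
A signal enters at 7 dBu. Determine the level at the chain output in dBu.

Stage 1: 7 dBu is 4 dB over 3 dBu; at 4:1 that becomes 1 dB over, giving 4 dBu; +8 dB make-up → 12 dBu.
Stage 2: 12 dB above 0 dBu, reduced 2.5:1 to 4.8 dB above → 4.8 dBu.

4.8 dBu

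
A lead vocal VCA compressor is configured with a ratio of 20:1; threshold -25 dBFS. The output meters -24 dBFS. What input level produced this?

The compressed level sits -24 − (-25) = 1 dB over threshold.
Input overshoot = R × output overshoot = 20 dB → input = -25 + 20 = -5 dBFS.

-5 dBFS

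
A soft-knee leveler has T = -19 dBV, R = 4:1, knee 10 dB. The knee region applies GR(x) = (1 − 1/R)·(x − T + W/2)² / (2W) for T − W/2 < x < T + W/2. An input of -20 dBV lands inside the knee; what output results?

x − T + W/2 = -20 − (-19) + 5 = 4.
GR = (1 − 1/4) × 4² / 20 = 0.75 × 16 / 20 = 0.6 dB.
Output = -20 − 0.6 = -20.6 dBV.

-20.6 dBV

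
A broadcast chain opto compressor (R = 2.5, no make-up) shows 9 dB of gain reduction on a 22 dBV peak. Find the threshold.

7 dBV

Let T be the threshold. Output overshoot = (input overshoot)/R, so 13 − T = (22 − T)/2.5.
2.5·(13 − T) = 22 − T → 1.5·T = 32.5 − 22 = 10.5.
T = 10.5/1.5 = 7 dBV.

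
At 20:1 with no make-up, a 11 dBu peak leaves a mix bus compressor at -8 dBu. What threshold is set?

Input is 20 dB above T (since output overshoot × R = input overshoot: (-8 − T)·20 = 11 − T gives T = -9 dBu).
Check: -9 + (11 − (-9))/20 = -9 + 1 = -8 dBu. ✓

-9 dBu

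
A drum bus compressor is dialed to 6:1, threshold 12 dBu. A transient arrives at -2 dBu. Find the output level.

-2 dBu is 14 dB below the 12 dBu threshold, so no gain reduction is applied.
Output = input = -2 dBu.

-2 dBu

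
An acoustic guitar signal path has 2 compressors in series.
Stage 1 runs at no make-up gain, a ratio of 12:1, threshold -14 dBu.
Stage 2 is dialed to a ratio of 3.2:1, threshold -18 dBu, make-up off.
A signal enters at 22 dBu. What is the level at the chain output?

Stage 1: 36 dB above -14 dBu, reduced 12:1 to 3 dB above → -11 dBu.
Stage 2: 7 dB above -18 dBu, reduced 3.2:1 to 2.1875 dB above → -15.8125 dBu.

-15.8125 dBu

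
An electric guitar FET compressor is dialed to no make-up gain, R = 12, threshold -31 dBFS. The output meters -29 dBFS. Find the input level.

The compressed level sits -29 − (-31) = 2 dB over threshold.
Input overshoot = R × output overshoot = 24 dB → input = -31 + 24 = -7 dBFS.

-7 dBFS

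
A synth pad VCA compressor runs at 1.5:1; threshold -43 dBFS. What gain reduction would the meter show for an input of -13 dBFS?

The signal is 30 dB above threshold.
At 1.5:1, output sits 30/1.5 = 20 dB above threshold.
Gain reduction = 30 − 20 = 10 dB.

10 dB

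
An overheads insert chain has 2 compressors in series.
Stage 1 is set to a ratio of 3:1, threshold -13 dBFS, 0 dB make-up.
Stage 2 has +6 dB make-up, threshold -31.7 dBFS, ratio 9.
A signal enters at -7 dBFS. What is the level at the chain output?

Stage 1: overshoot 6 dB → 6/3 = 2 dB → -11 dBFS.
Stage 2: 20.7 dB above -31.7 dBFS, reduced 9:1 to 2.3 dB above → -29.4 dBFS; +6 dB make-up → -23.4 dBFS.

-23.4 dBFS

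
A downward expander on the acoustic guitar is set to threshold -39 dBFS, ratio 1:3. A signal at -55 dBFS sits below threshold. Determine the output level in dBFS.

-87 dBFS

The input is 16 dB below the -39 dBFS threshold.
A 1:3 expander multiplies undershoot by 3: 16 × 3 = 48 dB below threshold.
Output = -39 − 48 = -87 dBFS.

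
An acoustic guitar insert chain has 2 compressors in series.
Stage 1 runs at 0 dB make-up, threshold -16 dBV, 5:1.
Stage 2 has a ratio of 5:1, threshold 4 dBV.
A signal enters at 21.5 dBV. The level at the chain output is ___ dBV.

Stage 1: 21.5 dBV is 37.5 dB over -16 dBV; at 5:1 that becomes 7.5 dB over, giving -8.5 dBV.
Stage 2: -8.5 dBV is at or below the 4 dBV threshold — no compression; output -8.5 dBV.

-8.5 dBV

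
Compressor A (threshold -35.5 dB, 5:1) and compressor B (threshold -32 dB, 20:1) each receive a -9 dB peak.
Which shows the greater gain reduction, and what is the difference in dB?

B, by 0.65 dB

A: GR = 26.5 − 26.5/5 = 21.2 dB.
B: GR = 23 − 23/20 = 21.85 dB.
B applies 0.65 dB more gain reduction.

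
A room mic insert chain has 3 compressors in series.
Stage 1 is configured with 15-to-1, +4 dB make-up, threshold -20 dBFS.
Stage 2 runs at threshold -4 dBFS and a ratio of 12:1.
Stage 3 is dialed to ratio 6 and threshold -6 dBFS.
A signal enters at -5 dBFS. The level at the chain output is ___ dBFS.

-15 dBFS

Stage 1: 15 dB above -20 dBFS, reduced 15:1 to 1 dB above → -19 dBFS; +4 dB make-up → -15 dBFS.
Stage 2: below threshold (-15 ≤ -4); passes unchanged; output -15 dBFS.
Stage 3: -15 dBFS ≤ -6 dBFS, so stage 3 doesn't engage; output -15 dBFS.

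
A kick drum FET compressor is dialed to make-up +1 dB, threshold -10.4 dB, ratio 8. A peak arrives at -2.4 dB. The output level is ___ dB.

The input is 8 dB above the -10.4 dB threshold.
The 8 dB excess becomes 1 dB after 8:1 reduction.
Output = -10.4 + 1 = -9.4 dB; make-up adds 1 dB, giving -8.4 dB.

-8.4 dB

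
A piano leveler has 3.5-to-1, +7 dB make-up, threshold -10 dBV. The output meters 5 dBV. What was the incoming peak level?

18 dBV

Remove make-up: 5 − 7 = -2 dBV.
That's 8 dB above the -10 dBV threshold.
Before 3.5:1 compression the overshoot was 8 × 3.5 = 28 dB, so input = -10 + 28 = 18 dBV.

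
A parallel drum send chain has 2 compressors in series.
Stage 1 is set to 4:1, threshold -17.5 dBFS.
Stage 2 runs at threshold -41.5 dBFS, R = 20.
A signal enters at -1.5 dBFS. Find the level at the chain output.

Stage 1: overshoot 16 dB → 16/4 = 4 dB → -13.5 dBFS.
Stage 2: overshoot 28 dB → 28/20 = 1.4 dB → -40.1 dBFS.

-40.1 dBFS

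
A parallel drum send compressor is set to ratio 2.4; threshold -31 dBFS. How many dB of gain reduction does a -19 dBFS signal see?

7 dB

The signal is 12 dB above threshold.
A 2.4:1 ratio leaves 5 dB of that excess.
So the signal is attenuated by 12 − 5 = 7 dB.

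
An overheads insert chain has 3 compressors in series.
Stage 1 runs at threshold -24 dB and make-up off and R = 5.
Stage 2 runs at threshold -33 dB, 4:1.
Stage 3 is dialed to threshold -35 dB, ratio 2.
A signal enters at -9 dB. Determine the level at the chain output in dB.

Stage 1: overshoot 15 dB → 15/5 = 3 dB → -21 dB.
Stage 2: -21 dB is 12 dB over -33 dB; at 4:1 that becomes 3 dB over, giving -30 dB.
Stage 3: -30 dB is 5 dB over -35 dB; at 2:1 that becomes 2.5 dB over, giving -32.5 dB.

-32.5 dB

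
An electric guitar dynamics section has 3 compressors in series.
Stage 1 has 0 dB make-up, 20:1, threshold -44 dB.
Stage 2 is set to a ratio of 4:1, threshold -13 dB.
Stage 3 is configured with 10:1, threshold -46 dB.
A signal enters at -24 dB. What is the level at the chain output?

Stage 1: -24 dB is 20 dB over -44 dB; at 20:1 that becomes 1 dB over, giving -43 dB.
Stage 2: -43 dB ≤ -13 dB, so stage 2 doesn't engage; output -43 dB.
Stage 3: -43 dB is 3 dB over -46 dB; at 10:1 that becomes 0.3 dB over, giving -45.7 dB.

-45.7 dB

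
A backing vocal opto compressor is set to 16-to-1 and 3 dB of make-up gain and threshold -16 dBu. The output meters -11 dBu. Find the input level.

16 dBu

Before make-up, the level was -11 − 3 = -14 dBu.
That's 2 dB above the -16 dBu threshold.
Undo the ratio: input overshoot = 2 × 16 = 32 dB, giving input = 16 dBu.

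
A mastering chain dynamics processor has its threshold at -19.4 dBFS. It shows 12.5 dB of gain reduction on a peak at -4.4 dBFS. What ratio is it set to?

Input overshoot = -4.4 − (-19.4) = 15 dB.
Output overshoot = 15 − 12.5 = 2.5 dB.
Ratio = input overshoot / output overshoot = 15 / 2.5 = 6.

6:1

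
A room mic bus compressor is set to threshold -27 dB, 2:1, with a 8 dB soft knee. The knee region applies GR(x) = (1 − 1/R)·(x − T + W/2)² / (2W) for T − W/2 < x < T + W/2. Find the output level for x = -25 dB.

x − T + W/2 = -25 − (-27) + 4 = 6.
GR = (1 − 1/2) × 6² / 16 = 0.5 × 36 / 16 = 1.125 dB.
Output = -25 − 1.125 = -26.125 dB.

-26.125 dB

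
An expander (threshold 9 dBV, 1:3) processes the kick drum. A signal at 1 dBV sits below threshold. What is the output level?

-15 dBV

Below threshold, a 1:3 expander applies gain = (3−1)×(T − x) of attenuation.
(3−1) × 8 = 16 dB, so output = 1 − 16 = -15 dBV.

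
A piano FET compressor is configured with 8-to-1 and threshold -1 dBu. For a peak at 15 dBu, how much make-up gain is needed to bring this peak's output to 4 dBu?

Without make-up, output = threshold + overshoot/8 = -1 + 2 = 1 dBu.
Gap to target: 3 dB.

3 dB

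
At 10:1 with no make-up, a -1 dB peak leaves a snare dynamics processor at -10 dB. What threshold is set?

-11 dB

Gain reduction = -1 − (-10) = 9 dB; output overshoot = GR / (R − 1) = 9 / 9 = 1 dB.
Threshold = output − output overshoot = -10 − 1 = -11 dB.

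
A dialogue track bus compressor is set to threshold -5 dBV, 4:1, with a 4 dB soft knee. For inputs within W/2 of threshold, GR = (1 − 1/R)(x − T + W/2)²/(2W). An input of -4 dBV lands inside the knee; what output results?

x − T + W/2 = -4 − (-5) + 2 = 3.
GR = (1 − 1/4) × 3² / 8 = 0.75 × 9 / 8 = 0.84375 dB.
Output = -4 − 0.84375 = -4.84375 dBV.

-4.84375 dBV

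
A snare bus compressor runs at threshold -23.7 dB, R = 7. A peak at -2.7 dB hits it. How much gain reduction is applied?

18 dB

Overshoot = -2.7 − (-23.7) = 21 dB.
After 7:1 compression the overshoot becomes 21/7 = 3 dB.
Gain reduction = 21 − 3 = 18 dB.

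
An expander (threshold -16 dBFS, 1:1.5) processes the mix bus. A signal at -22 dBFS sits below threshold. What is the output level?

-25 dBFS

The input is 6 dB below the -16 dBFS threshold.
A 1:1.5 expander multiplies undershoot by 1.5: 6 × 1.5 = 9 dB below threshold.
Output = -16 − 9 = -25 dBFS.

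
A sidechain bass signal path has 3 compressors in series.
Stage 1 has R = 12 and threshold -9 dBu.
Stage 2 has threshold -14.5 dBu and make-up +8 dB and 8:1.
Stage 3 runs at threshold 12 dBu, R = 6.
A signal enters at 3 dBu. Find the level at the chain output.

Stage 1: 12 dB above -9 dBu, reduced 12:1 to 1 dB above → -8 dBu.
Stage 2: 6.5 dB above -14.5 dBu, reduced 8:1 to 0.8125 dB above → -13.6875 dBu; +8 dB make-up → -5.6875 dBu.
Stage 3: -5.6875 dBu ≤ 12 dBu, so stage 3 doesn't engage; output -5.6875 dBu.

-5.6875 dBu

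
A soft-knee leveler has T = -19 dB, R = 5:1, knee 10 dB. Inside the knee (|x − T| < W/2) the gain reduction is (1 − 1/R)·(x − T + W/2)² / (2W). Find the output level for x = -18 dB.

-19.44 dB

x − T + W/2 = -18 − (-19) + 5 = 6.
GR = (1 − 1/5) × 6² / 20 = 0.8 × 36 / 20 = 1.44 dB.
Output = -18 − 1.44 = -19.44 dB.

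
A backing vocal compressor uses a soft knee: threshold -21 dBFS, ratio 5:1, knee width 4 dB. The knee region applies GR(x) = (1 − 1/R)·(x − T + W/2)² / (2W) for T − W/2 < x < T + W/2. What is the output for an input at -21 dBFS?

x − T + W/2 = -21 − (-21) + 2 = 2.
GR = (1 − 1/5) × 2² / 8 = 0.8 × 4 / 8 = 0.4 dB.
Output = -21 − 0.4 = -21.4 dBFS.

-21.4 dBFS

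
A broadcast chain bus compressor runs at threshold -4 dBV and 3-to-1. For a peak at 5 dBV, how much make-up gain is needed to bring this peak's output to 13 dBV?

Without make-up, output = threshold + overshoot/3 = -4 + 3 = -1 dBV.
Gap to target: 14 dB.

14 dB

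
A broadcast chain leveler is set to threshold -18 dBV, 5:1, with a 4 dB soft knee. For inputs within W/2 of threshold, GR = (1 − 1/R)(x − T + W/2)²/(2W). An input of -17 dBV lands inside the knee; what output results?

-17.9 dBV

x − T + W/2 = -17 − (-18) + 2 = 3.
GR = (1 − 1/5) × 3² / 8 = 0.8 × 9 / 8 = 0.9 dB.
Output = -17 − 0.9 = -17.9 dBV.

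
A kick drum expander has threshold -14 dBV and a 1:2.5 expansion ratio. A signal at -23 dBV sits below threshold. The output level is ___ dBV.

-36.5 dBV

Undershoot = (-14) − (-23) = 9 dB.
At 1:2.5, that expands to 22.5 dB under threshold.
Output = -14 − 22.5 = -36.5 dBV.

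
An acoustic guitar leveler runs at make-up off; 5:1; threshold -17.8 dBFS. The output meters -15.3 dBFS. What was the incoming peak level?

Post-compression overshoot = -15.3 − (-17.8) = 2.5 dB.
Before 5:1 compression the overshoot was 2.5 × 5 = 12.5 dB, so input = -17.8 + 12.5 = -5.3 dBFS.

-5.3 dBFS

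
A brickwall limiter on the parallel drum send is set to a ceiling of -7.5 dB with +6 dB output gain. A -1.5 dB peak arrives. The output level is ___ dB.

A brickwall limiter is an ∞:1 compressor: any input above the ceiling is clamped to -7.5 dB.
Output gain then adds 6 dB: -7.5 + 6 = -1.5 dB.

-1.5 dB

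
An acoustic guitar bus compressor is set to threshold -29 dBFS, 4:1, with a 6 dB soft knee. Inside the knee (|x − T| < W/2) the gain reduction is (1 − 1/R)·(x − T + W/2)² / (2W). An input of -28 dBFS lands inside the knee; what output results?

x − T + W/2 = -28 − (-29) + 3 = 4.
GR = (1 − 1/4) × 4² / 12 = 0.75 × 16 / 12 = 1 dB.
Output = -28 − 1 = -29 dBFS.

-29 dBFS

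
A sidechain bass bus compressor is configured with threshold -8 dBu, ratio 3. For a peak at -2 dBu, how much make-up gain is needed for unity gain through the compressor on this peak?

4 dB

Overshoot 6 dB → 6/3 = 2 dB after compression, so the compressed level is -8 + 2 = -6 dBu.
Make-up = target − compressed = -2 − (-6) = 4 dB.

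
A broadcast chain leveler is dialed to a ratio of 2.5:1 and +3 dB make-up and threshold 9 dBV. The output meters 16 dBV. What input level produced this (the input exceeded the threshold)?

Stripping the +3 dB make-up gives 13 dBV at the gain stage.
That's 4 dB above the 9 dBV threshold.
Before 2.5:1 compression the overshoot was 4 × 2.5 = 10 dB, so input = 9 + 10 = 19 dBV.

19 dBV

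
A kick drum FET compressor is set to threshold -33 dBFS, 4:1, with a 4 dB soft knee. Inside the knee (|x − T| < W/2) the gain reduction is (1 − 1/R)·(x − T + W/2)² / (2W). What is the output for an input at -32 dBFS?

x − T + W/2 = -32 − (-33) + 2 = 3.
GR = (1 − 1/4) × 3² / 8 = 0.75 × 9 / 8 = 0.84375 dB.
Output = -32 − 0.84375 = -32.84375 dBFS.

-32.84375 dBFS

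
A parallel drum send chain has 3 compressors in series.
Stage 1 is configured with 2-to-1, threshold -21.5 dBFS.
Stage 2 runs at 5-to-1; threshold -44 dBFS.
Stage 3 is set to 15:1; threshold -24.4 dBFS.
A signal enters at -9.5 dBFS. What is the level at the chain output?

-38.3 dBFS

Stage 1: -9.5 dBFS is 12 dB over -21.5 dBFS; at 2:1 that becomes 6 dB over, giving -15.5 dBFS.
Stage 2: -15.5 dBFS is 28.5 dB over -44 dBFS; at 5:1 that becomes 5.7 dB over, giving -38.3 dBFS.
Stage 3: below threshold (-38.3 ≤ -24.4); passes unchanged; output -38.3 dBFS.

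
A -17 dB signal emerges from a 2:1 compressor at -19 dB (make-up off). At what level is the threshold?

Input is 4 dB above T (since output overshoot × R = input overshoot: (-19 − T)·2 = -17 − T gives T = -21 dB).
Check: -21 + (-17 − (-21))/2 = -21 + 2 = -19 dB. ✓

-21 dB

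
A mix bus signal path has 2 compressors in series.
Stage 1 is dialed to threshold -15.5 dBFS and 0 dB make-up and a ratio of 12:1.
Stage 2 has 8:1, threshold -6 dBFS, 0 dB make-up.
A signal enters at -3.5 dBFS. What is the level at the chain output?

-14.5 dBFS

Stage 1: -3.5 dBFS is 12 dB over -15.5 dBFS; at 12:1 that becomes 1 dB over, giving -14.5 dBFS.
Stage 2: -14.5 dBFS is at or below the -6 dBFS threshold — no compression; output -14.5 dBFS.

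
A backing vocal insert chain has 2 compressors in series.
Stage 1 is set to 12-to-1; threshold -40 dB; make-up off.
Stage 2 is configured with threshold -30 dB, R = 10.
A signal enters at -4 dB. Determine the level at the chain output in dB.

Stage 1: -4 dB is 36 dB over -40 dB; at 12:1 that becomes 3 dB over, giving -37 dB.
Stage 2: below threshold (-37 ≤ -30); passes unchanged; output -37 dB.

-37 dB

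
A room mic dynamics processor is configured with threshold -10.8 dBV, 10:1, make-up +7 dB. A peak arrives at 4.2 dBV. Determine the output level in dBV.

-2.3 dBV

Overshoot: 4.2 − (-10.8) = 15 dB.
10:1 compression reduces that to 15/10 = 1.5 dB over.
Output = -10.8 + 1.5 = -9.3 dBV; make-up adds 7 dB, giving -2.3 dBV.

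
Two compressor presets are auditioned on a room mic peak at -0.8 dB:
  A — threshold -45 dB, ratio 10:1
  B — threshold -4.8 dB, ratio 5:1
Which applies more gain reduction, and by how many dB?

A: GR = 44.2 − 44.2/10 = 39.78 dB.
B: GR = 4 − 4/5 = 3.2 dB.
A applies 36.58 dB more gain reduction.

A, by 36.58 dB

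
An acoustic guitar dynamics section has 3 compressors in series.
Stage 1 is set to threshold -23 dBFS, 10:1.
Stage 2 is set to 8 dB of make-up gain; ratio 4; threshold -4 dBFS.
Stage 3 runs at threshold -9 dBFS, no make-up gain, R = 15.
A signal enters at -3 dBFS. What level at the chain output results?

Stage 1: -3 dBFS is 20 dB over -23 dBFS; at 10:1 that becomes 2 dB over, giving -21 dBFS.
Stage 2: below threshold (-21 ≤ -4); passes unchanged; make-up brings it to -13 dBFS.
Stage 3: below threshold (-13 ≤ -9); passes unchanged; output -13 dBFS.

-13 dBFS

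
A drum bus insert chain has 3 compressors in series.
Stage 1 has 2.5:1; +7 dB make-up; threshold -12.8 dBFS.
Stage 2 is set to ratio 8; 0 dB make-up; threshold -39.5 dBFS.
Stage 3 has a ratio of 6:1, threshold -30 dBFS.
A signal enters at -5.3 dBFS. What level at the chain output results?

-34.9125 dBFS

Stage 1: 7.5 dB above -12.8 dBFS, reduced 2.5:1 to 3 dB above → -9.8 dBFS; +7 dB make-up → -2.8 dBFS.
Stage 2: -2.8 dBFS is 36.7 dB over -39.5 dBFS; at 8:1 that becomes 4.5875 dB over, giving -34.9125 dBFS.
Stage 3: below threshold (-34.9125 ≤ -30); passes unchanged; output -34.9125 dBFS.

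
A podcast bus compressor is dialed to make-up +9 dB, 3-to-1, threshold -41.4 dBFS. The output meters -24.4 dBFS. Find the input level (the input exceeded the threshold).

Remove make-up: -24.4 − 9 = -33.4 dBFS.
The compressed level sits -33.4 − (-41.4) = 8 dB over threshold.
Before 3:1 compression the overshoot was 8 × 3 = 24 dB, so input = -41.4 + 24 = -17.4 dBFS.

-17.4 dBFS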